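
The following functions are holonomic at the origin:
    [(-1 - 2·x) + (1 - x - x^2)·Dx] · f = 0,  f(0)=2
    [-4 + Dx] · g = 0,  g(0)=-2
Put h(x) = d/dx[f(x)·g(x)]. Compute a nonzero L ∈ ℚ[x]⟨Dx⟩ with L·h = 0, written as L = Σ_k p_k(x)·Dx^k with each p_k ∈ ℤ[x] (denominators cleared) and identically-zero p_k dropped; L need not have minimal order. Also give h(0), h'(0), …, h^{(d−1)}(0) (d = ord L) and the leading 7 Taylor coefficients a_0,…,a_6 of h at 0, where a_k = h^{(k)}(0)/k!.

L = (28 - 18·x - 34·x^2 + 16·x^3 + 16·x^4) + (-5 + 7·x + 7·x^2 - 6·x^3 - 4·x^4)·Dx  (order 1).
h: a_k = -20, -112, -356, -2608/3, -5552/3, -10984/3, -312908/45, …
ICs: h(0) = -20.

f: a_k = 2, 2, 4, 6, 10, 16, 26, …
g: a_k = -2, -8, -16, -64/3, -64/3, -256/15, -512/45, …
h₀=f·g: eliminate ⇒ L₀, order ≤ 1·1.
Differentiate: ansatz ord ≤ ord L₀ ⇒ L.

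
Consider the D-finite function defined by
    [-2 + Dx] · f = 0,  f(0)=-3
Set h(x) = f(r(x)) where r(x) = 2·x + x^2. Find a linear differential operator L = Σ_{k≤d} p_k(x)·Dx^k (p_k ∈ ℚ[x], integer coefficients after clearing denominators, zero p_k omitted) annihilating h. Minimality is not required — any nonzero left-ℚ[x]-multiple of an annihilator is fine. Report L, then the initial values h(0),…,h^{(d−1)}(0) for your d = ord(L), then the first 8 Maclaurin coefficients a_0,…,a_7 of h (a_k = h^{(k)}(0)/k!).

L = (-4 - 4·x) + Dx  (order 1).
h: a_k = -3, -12, -30, -56, -86, -568/5, -1996/15, -2960/21, …
ICs: h(0) = -3.

f: a_k = -3, -6, -6, -4, -2, -4/5, -4/15, -8/105, …
Change of var in L_f (x↦r) gives L₀.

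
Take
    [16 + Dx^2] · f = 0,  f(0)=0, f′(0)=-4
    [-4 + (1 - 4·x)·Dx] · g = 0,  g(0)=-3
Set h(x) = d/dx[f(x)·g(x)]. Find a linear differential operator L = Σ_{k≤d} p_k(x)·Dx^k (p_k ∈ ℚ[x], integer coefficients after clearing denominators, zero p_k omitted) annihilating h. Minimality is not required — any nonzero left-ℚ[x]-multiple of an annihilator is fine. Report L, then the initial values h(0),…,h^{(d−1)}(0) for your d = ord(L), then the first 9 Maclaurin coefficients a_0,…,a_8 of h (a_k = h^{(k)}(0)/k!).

L = (-16 - 128·x + 256·x^2) + (-8 + 32·x)·Dx + (1 - 8·x + 16·x^2)·Dx^2  (order 2).
h: a_k = 12, 96, 480, 2560, 12928, 310272/5, 4342784/15, 138969088/105, 625362944/105, …
ICs: h(0) = 12, h′(0) = 96.

f: a_k = 0, -4, 0, 32/3, 0, -128/15, 0, 1024/315, 0, …
g: a_k = -3, -12, -48, -192, -768, -3072, -12288, -49152, -196608, …
Sym-product of L_f,L_g gives L₀ (≤ ord 2).
h=h₀': d/dx-closure on L₀ ⇒ L.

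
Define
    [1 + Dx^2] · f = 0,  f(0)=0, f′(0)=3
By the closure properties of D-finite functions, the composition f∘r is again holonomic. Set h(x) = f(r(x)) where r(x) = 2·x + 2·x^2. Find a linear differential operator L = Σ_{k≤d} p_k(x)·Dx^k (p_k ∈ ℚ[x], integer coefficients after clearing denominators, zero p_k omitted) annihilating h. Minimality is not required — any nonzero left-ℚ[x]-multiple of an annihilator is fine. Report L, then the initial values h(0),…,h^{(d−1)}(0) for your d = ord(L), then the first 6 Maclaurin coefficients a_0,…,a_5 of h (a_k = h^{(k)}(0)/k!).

L = (4 + 24·x + 48·x^2 + 32·x^3) - 2·Dx + (1 + 2·x)·Dx^2  (order 2).
h: a_k = 0, 6, 6, -4, -12, -56/5, …
ICs: h(0) = 0, h′(0) = 6.

f: a_k = 0, 3, 0, -1/2, 0, 1/40, …
h₀=f(r): pull back L_f along r ⇒ L₀.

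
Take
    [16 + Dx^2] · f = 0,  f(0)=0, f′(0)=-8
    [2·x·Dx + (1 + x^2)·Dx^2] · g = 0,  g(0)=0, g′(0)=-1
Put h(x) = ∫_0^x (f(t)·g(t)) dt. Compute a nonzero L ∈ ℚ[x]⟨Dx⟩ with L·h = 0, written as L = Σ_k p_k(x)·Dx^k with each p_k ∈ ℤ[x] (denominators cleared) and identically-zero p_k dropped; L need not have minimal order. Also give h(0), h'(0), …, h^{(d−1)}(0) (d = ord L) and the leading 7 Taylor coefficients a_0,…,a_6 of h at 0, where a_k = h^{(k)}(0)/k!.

L = (5440 + 19136·x^2 + 25856·x^4 + 16384·x^6 + 4096·x^8)·Dx + (1152·x + 3200·x^3 + 3072·x^5 + 1024·x^7)·Dx^2 + (612 + 2252·x^2 + 3168·x^4 + 2048·x^6 + 512·x^8)·Dx^3 + (72·x + 200·x^3 + 192·x^5 + 64·x^7)·Dx^4 + (17 + 66·x^2 + 97·x^4 + 64·x^6 + 16·x^8)·Dx^5  (order 5).
h: a_k = 0, 0, 0, 8/3, 0, -24/5, 0, …
ICs: h(0) = 0, h′(0) = 0, h′′(0) = 0, h′′′(0) = 16, h′′′′(0) = 0.

f: a_k = 0, -8, 0, 64/3, 0, -256/15, 0, …
g: a_k = 0, -1, 0, 1/3, 0, -1/5, 0, …
f·g: L₀ = L_f ⊗_s L_g, ord ≤ 2·2.
h=∫₀ˣh₀: take L = L₀·Dx.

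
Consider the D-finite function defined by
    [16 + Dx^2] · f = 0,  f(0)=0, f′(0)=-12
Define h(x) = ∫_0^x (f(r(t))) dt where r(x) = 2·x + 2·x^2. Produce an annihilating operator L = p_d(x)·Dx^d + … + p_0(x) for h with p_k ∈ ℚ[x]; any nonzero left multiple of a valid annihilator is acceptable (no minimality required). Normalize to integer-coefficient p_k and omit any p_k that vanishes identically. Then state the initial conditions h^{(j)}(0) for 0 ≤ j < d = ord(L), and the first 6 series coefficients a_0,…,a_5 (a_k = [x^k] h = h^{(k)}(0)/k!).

f: a_k = 0, -12, 0, 32, 0, -128/5, …
L₀ from L_f via x↦r, Dx↦r'^{-1}Dx.
Integrate: L := L₀·Dx.
L = (64 + 384·x + 768·x^2 + 512·x^3)·Dx - 2·Dx^2 + (1 + 2·x)·Dx^3  (order 3).
h: a_k = 0, 0, -12, -8, 64, 768/5, …
ICs: h(0) = 0, h′(0) = 0, h′′(0) = -24.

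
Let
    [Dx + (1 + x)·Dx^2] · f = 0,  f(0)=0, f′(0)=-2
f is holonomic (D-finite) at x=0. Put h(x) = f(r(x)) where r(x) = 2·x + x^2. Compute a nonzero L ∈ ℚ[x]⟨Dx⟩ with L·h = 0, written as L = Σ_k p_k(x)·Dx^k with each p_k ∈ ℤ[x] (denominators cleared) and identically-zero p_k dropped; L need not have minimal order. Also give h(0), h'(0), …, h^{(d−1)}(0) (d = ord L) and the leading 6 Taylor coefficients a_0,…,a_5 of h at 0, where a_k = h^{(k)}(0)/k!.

L = Dx + (1 + x)·Dx^2  (order 2).
h: a_k = 0, -4, 2, -4/3, 1, -4/5, …
ICs: h(0) = 0, h′(0) = -4.

f: a_k = 0, -2, 1, -2/3, 1/2, -2/5, …
Substitute x→r, Dx→(1/r')Dx; clear ⇒ L₀.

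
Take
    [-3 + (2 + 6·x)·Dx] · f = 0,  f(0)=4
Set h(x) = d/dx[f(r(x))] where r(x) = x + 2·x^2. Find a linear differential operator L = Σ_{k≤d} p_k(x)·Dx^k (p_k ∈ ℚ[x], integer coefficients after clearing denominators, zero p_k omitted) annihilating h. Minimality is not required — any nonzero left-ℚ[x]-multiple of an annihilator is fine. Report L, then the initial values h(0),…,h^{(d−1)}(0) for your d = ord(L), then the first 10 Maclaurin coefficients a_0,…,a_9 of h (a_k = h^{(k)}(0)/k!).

f: a_k = 4, 6, -9/2, 27/4, -405/32, 1701/64, -15309/256, 72171/512, -2814669/8192, 14073345/16384, …
L₀ from L_f via x↦r, Dx↦r'^{-1}Dx.
Differentiate: ansatz ord ≤ ord L₀ ⇒ L.
L = 5 + (-2 - 14·x - 36·x^2 - 48·x^3)·Dx  (order 1).
h: a_k = 6, 15, -135/4, 315/8, 2025/64, -33615/128, 292005/512, -282285/1024, -35352855/16384, 247756725/32768, …
ICs: h(0) = 6.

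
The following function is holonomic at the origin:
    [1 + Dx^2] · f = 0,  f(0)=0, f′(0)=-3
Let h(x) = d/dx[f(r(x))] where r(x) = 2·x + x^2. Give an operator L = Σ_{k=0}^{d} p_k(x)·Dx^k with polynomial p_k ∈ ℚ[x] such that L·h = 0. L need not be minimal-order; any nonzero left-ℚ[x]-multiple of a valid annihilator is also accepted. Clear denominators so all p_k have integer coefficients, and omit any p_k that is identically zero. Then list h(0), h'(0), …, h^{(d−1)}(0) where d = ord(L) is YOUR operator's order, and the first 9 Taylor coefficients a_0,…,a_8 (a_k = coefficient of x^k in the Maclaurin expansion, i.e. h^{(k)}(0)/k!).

L = (7 + 16·x + 24·x^2 + 16·x^3 + 4·x^4) + (-3 - 3·x)·Dx + (1 + 2·x + x^2)·Dx^2  (order 2).
h: a_k = -6, -6, 12, 24, 11, -9, -202/15, -88/15, 551/420, …
ICs: h(0) = -6, h′(0) = -6.

f: a_k = 0, -3, 0, 1/2, 0, -1/40, 0, 1/1680, 0, …
h₀=f(r): pull back L_f along r ⇒ L₀.
h=h₀': d/dx-closure on L₀ ⇒ L.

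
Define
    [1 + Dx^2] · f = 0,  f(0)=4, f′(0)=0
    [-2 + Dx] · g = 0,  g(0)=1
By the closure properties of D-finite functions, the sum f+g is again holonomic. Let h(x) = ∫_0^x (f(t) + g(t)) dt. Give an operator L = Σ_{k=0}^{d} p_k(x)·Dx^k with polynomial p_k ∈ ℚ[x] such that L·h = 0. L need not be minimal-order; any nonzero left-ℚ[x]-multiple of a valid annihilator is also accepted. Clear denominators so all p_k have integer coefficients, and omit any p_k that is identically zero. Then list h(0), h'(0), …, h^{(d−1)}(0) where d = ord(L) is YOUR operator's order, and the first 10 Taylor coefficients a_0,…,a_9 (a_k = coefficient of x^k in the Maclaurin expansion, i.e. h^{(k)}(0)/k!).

L = -2·Dx + Dx^2 - 2·Dx^3 + Dx^4  (order 4).
h: a_k = 0, 5, 1, 0, 1/3, 1/6, 2/45, 1/84, 1/315, 13/18144, …
ICs: h(0) = 0, h′(0) = 5, h′′(0) = 2, h′′′(0) = 0.

f: a_k = 4, 0, -2, 0, 1/6, 0, -1/180, 0, 1/10080, 0, …
g: a_k = 1, 2, 2, 4/3, 2/3, 4/15, 4/45, 8/315, 2/315, 4/2835, …
h₀=f+g: left-lcm gives L₀, ord ≤ 3.
h=∫h₀ ⇒ L = L₀·Dx.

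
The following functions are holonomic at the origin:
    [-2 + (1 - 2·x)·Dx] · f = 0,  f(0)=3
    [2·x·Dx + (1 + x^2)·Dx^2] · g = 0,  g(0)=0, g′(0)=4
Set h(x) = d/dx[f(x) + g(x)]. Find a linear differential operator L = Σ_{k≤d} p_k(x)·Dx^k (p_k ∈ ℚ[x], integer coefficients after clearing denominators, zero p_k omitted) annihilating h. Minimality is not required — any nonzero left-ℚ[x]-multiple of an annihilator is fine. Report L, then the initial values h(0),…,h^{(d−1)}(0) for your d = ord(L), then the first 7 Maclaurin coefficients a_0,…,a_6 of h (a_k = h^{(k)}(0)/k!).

L = (-4 + 32·x + 12·x^2) + (13 - 4·x + 25·x^2 + 12·x^3)·Dx + (-2 + 3·x + 3·x^3 + 2·x^4)·Dx^2  (order 2).
h: a_k = 10, 24, 68, 192, 484, 1152, 2684, …
ICs: h(0) = 10, h′(0) = 24.

f: a_k = 3, 6, 12, 24, 48, 96, 192, …
g: a_k = 0, 4, 0, -4/3, 0, 4/5, 0, …
L₀ := lclm(L_f,L_g); ord L₀ ≤ 1+2.
Derive L from L₀ (diff closure).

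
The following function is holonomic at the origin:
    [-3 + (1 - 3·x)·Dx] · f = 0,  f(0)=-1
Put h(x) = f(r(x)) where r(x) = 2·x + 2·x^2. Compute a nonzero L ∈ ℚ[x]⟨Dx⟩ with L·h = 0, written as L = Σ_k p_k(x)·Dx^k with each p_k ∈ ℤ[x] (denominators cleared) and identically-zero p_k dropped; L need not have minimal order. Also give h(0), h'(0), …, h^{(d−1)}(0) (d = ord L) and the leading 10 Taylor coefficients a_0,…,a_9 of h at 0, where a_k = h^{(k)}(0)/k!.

f: a_k = -1, -3, -9, -27, -81, -243, -729, -2187, -6561, -19683, …
Substitute x→r, Dx→(1/r')Dx; clear ⇒ L₀.
L = (6 + 12·x) + (-1 + 6·x + 6·x^2)·Dx  (order 1).
h: a_k = -1, -6, -42, -288, -1980, -13608, -93528, -642816, -4418064, -30365280, …
ICs: h(0) = -1.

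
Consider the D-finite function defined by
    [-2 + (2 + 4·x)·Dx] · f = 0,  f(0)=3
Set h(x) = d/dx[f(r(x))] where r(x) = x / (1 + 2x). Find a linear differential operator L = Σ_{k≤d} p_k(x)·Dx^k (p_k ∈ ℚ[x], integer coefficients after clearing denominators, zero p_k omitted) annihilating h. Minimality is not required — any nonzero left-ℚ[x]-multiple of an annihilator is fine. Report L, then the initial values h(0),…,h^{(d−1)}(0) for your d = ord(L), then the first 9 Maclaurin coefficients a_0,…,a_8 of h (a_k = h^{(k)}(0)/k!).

L = (-5 - 16·x) + (-1 - 6·x - 8·x^2)·Dx  (order 1).
h: a_k = 3, -15, 117/2, -423/2, 5985/8, -21177/8, 151305/16, -547383/16, 16043481/128, …
ICs: h(0) = 3.

f: a_k = 3, 3, -3/2, 3/2, -15/8, 21/8, -63/16, 99/16, -1287/128, …
h₀=f(r): pull back L_f along r ⇒ L₀.
Differentiate: ansatz ord ≤ ord L₀ ⇒ L.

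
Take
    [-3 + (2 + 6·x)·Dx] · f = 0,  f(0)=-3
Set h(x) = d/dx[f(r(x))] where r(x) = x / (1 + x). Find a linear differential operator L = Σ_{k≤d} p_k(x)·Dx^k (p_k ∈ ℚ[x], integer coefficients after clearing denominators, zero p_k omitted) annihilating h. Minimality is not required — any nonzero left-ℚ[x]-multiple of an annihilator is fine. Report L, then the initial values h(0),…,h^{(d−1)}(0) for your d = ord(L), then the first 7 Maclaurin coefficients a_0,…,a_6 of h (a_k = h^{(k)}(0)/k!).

L = (-7 - 16·x) + (-2 - 10·x - 8·x^2)·Dx  (order 1).
h: a_k = -9/2, 63/4, -783/16, 5031/32, -136035/256, 956745/512, -13825035/2048, …
ICs: h(0) = -9/2.

f: a_k = -3, -9/2, 27/8, -81/16, 1215/128, -5103/256, 45927/1024, …
f∘r: x↦r, Dx↦Dx/r' in L_f ⇒ L₀.
Derive L from L₀ (diff closure).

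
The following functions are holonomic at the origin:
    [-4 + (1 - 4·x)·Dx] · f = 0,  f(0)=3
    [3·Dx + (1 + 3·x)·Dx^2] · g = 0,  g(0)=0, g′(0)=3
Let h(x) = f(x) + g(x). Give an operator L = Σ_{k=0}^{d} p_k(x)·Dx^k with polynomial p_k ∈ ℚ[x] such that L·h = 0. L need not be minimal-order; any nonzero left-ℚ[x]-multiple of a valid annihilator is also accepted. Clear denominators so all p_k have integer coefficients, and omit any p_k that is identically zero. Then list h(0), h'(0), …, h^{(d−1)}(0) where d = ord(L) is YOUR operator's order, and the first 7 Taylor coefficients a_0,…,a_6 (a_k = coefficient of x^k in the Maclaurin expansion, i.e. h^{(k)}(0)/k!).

f: a_k = 3, 12, 48, 192, 768, 3072, 12288, …
g: a_k = 0, 3, -9/2, 9, -81/4, 243/5, -243/2, …
f+g: L₀ = lclm(L_f,L_g), ord ≤ 1+2.
L = (432 + 288·x)·Dx + (78 + 720·x + 576·x^2)·Dx^2 + (-11 - x + 144·x^2 + 144·x^3)·Dx^3  (order 3).
h: a_k = 3, 15, 87/2, 201, 2991/4, 15603/5, 24333/2, …
ICs: h(0) = 3, h′(0) = 15, h′′(0) = 87.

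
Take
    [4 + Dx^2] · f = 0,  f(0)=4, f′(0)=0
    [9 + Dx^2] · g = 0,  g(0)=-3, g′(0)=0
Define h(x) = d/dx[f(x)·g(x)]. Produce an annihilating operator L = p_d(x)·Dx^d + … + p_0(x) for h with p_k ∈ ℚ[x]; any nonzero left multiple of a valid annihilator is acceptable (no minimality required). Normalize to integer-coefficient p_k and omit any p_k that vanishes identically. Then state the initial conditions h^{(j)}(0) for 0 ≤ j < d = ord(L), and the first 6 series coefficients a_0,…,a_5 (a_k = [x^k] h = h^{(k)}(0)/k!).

L = 25 + 26·Dx^2 + Dx^4  (order 4).
h: a_k = 0, 156, 0, -626, 0, 7813/10, …
ICs: h(0) = 0, h′(0) = 156, h′′(0) = 0, h′′′(0) = -3756.

f: a_k = 4, 0, -8, 0, 8/3, 0, …
g: a_k = -3, 0, 27/2, 0, -81/8, 0, …
h₀=f·g: eliminate ⇒ L₀, order ≤ 2·2.
Differentiate: ansatz ord ≤ ord L₀ ⇒ L.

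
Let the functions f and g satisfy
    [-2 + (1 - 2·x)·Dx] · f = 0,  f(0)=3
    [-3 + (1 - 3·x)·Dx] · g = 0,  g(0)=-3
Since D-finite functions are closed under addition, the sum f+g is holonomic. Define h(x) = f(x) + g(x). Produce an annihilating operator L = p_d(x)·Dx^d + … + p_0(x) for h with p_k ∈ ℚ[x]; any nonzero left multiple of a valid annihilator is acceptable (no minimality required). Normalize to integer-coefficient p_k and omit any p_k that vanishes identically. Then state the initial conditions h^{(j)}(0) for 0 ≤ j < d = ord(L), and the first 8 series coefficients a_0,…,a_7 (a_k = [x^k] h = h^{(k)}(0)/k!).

f: a_k = 3, 6, 12, 24, 48, 96, 192, 384, …
g: a_k = -3, -9, -27, -81, -243, -729, -2187, -6561, …
f+g: L₀ = lclm(L_f,L_g), ord ≤ 1+1.
L = -12 + (10 - 24·x)·Dx + (-1 + 5·x - 6·x^2)·Dx^2  (order 2).
h: a_k = 0, -3, -15, -57, -195, -633, -1995, -6177, …
ICs: h(0) = 0, h′(0) = -3.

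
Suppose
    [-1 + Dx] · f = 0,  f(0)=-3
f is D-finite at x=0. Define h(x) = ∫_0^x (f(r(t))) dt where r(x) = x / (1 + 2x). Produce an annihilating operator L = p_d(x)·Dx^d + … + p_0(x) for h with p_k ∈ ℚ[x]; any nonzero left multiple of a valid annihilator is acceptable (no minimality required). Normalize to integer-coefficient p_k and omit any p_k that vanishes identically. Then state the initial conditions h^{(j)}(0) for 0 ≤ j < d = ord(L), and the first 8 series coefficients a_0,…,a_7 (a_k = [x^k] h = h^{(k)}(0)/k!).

f: a_k = -3, -3, -3/2, -1/2, -1/8, -1/40, -1/240, -1/1680, …
f∘r: x↦r, Dx↦Dx/r' in L_f ⇒ L₀.
Integrate: L := L₀·Dx.
L = -Dx + (1 + 4·x + 4·x^2)·Dx^2  (order 2).
h: a_k = 0, -3, -3/2, 3/2, -13/8, 71/40, -147/80, 2699/1680, …
ICs: h(0) = 0, h′(0) = -3.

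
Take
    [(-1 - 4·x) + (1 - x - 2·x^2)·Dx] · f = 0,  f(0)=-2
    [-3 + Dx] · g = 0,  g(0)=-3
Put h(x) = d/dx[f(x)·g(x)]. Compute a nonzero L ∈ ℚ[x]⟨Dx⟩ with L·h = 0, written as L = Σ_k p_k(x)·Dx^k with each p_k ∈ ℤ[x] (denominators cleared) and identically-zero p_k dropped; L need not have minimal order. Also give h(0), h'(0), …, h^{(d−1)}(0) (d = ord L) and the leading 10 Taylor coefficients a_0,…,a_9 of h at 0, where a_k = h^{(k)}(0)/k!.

L = (21 + 12·x - 39·x^2 - 12·x^3 + 36·x^4) + (-4 + 3·x + 15·x^2 - 4·x^3 - 12·x^4)·Dx  (order 1).
h: a_k = 24, 126, 414, 1137, 2862, 137637/20, 321213/20, 10280043/280, 6608439/80, 411198927/2240, …
ICs: h(0) = 24.

f: a_k = -2, -2, -6, -10, -22, -42, -86, -170, -342, -682, …
g: a_k = -3, -9, -27/2, -27/2, -81/8, -243/40, -243/80, -729/560, -2187/4480, -729/4480, …
Sym-product of L_f,L_g gives L₀ (≤ ord 1).
h₀' ⇒ L via d/dx closure of L₀.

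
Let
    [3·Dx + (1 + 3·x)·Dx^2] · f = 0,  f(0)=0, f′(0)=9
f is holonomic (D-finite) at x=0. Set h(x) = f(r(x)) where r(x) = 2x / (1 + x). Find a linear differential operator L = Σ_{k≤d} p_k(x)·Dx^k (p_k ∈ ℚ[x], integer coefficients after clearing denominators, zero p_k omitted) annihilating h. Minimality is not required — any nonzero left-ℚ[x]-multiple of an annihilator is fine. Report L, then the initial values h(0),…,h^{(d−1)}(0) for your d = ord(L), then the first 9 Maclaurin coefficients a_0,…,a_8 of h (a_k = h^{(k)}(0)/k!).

f: a_k = 0, 9, -27/2, 27, -243/4, 729/5, -729/2, 6561/7, -19683/8, …
Change of var in L_f (x↦r) gives L₀.
L = (8 + 14·x)·Dx + (1 + 8·x + 7·x^2)·Dx^2  (order 2).
h: a_k = 0, 18, -72, 342, -1800, 50418/5, -58824, 2470626/7, -2161800, …
ICs: h(0) = 0, h′(0) = 18.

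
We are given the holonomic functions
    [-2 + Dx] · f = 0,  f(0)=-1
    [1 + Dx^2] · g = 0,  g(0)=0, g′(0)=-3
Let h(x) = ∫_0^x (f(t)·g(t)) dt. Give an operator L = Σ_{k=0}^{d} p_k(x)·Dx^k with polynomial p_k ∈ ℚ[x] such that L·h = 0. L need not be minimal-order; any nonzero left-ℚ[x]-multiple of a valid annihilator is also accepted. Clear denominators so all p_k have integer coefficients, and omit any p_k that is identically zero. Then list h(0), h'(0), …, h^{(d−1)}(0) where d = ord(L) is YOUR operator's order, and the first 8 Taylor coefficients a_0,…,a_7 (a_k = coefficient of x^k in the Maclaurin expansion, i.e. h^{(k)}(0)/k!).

L = 5·Dx - 4·Dx^2 + Dx^3  (order 3).
h: a_k = 0, 0, 3/2, 2, 11/8, 3/5, 41/240, 11/420, …
ICs: h(0) = 0, h′(0) = 0, h′′(0) = 3.

f: a_k = -1, -2, -2, -4/3, -2/3, -4/15, -4/45, -8/315, …
g: a_k = 0, -3, 0, 1/2, 0, -1/40, 0, 1/1680, …
Sym-product of L_f,L_g gives L₀ (≤ ord 2).
Integrate: L := L₀·Dx.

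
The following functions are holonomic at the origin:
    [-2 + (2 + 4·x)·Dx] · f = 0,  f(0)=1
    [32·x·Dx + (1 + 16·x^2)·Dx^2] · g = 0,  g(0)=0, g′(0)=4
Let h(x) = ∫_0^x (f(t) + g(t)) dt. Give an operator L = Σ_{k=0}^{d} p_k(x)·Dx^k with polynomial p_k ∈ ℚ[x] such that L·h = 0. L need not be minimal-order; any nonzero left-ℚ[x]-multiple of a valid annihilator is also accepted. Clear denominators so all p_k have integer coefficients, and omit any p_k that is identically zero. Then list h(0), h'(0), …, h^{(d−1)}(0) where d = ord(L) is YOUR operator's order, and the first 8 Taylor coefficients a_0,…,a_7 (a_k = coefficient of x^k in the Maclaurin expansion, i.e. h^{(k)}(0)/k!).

f: a_k = 1, 1, -1/2, 1/2, -5/8, 7/8, -21/16, 33/16, …
g: a_k = 0, 4, 0, -64/3, 0, 1024/5, 0, -16384/7, …
h₀=f+g: left-lcm gives L₀, ord ≤ 3.
h=∫₀ˣh₀: take L = L₀·Dx.
L = (-32 - 160·x + 1536·x^2 + 1536·x^3)·Dx^2 + (-35 - 128·x + 1312·x^2 + 6144·x^3 + 5376·x^4)·Dx^3 + (-1 + 30·x + 96·x^2 + 576·x^3 + 1792·x^4 + 1536·x^5)·Dx^4  (order 4).
h: a_k = 0, 1, 5/2, -1/6, -125/24, -1/8, 8227/240, -3/16, …
ICs: h(0) = 0, h′(0) = 1, h′′(0) = 5, h′′′(0) = -1.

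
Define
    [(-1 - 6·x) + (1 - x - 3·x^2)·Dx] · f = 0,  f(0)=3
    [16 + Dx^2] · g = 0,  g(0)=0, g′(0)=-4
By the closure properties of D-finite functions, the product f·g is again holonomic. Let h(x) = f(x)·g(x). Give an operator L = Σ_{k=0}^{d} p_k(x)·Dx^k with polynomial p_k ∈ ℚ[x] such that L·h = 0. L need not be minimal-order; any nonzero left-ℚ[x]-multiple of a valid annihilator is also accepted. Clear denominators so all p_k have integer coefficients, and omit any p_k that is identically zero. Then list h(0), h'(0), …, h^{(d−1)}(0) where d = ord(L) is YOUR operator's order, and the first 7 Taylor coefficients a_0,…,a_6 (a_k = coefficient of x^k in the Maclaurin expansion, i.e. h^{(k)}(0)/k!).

L = (-10 + 16·x + 48·x^2) + (2 + 12·x)·Dx + (-1 + x + 3·x^2)·Dx^2  (order 2).
h: a_k = 0, -12, -12, -16, -52, -628/5, -1408/5, …
ICs: h(0) = 0, h′(0) = -12.

f: a_k = 3, 3, 12, 21, 57, 120, 291, …
g: a_k = 0, -4, 0, 32/3, 0, -128/15, 0, …
Product ⇒ symmetric product L₀, ord ≤ 2.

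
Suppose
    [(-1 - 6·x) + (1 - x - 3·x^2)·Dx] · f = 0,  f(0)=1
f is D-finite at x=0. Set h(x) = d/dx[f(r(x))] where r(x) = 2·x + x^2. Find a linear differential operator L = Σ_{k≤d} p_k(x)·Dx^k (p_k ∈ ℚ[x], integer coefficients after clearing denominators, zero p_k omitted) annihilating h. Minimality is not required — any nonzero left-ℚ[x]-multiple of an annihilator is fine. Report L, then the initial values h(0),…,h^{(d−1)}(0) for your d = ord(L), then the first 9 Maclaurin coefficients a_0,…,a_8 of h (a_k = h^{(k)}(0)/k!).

L = (17 + 114·x + 597·x^2 + 1260·x^3 + 1215·x^4 + 540·x^5 + 90·x^6) + (-1 - 11·x + 21·x^2 + 211·x^3 + 405·x^4 + 333·x^5 + 126·x^6 + 18·x^7)·Dx  (order 1).
h: a_k = 2, 34, 216, 1568, 9650, 59226, 348264, 2017304, 11478096, …
ICs: h(0) = 2.

f: a_k = 1, 1, 4, 7, 19, 40, 97, 217, 508, …
Substitute x→r, Dx→(1/r')Dx; clear ⇒ L₀.
Differentiate: ansatz ord ≤ ord L₀ ⇒ L.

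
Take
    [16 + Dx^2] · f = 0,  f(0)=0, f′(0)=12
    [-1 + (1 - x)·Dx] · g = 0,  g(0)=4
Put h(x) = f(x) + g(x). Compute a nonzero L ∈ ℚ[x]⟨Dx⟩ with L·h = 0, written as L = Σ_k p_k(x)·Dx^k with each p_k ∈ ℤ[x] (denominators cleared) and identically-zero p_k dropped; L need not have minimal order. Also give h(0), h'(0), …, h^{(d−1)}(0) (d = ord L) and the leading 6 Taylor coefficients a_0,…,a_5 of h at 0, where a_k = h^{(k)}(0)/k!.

f: a_k = 0, 12, 0, -32, 0, 128/5, …
g: a_k = 4, 4, 4, 4, 4, 4, …
f+g: L₀ = lclm(L_f,L_g), ord ≤ 2+1.
L = (-176 + 256·x - 128·x^2) + (144 - 400·x + 384·x^2 - 128·x^3)·Dx + (-11 + 16·x - 8·x^2)·Dx^2 + (9 - 25·x + 24·x^2 - 8·x^3)·Dx^3  (order 3).
h: a_k = 4, 16, 4, -28, 4, 148/5, …
ICs: h(0) = 4, h′(0) = 16, h′′(0) = 8.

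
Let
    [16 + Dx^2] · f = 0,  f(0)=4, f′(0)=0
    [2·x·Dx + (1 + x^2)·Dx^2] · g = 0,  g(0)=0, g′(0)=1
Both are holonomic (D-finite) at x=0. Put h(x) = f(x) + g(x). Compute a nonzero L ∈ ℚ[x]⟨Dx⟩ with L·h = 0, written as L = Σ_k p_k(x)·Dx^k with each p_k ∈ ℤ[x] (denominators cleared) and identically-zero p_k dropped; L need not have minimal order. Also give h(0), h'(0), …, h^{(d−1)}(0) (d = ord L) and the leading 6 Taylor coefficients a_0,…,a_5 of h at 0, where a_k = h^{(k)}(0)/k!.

L = (64·x + 704·x^3 + 256·x^5)·Dx + (112 + 416·x^2 + 432·x^4 + 128·x^6)·Dx^2 + (4·x + 44·x^3 + 16·x^5)·Dx^3 + (7 + 26·x^2 + 27·x^4 + 8·x^6)·Dx^4  (order 4).
h: a_k = 4, 1, -32, -1/3, 128/3, 1/5, …
ICs: h(0) = 4, h′(0) = 1, h′′(0) = -64, h′′′(0) = -2.

f: a_k = 4, 0, -32, 0, 128/3, 0, …
g: a_k = 0, 1, 0, -1/3, 0, 1/5, …
Sum ⇒ L₀ = lclm(L_f,L_g) in ℚ(x)⟨Dx⟩.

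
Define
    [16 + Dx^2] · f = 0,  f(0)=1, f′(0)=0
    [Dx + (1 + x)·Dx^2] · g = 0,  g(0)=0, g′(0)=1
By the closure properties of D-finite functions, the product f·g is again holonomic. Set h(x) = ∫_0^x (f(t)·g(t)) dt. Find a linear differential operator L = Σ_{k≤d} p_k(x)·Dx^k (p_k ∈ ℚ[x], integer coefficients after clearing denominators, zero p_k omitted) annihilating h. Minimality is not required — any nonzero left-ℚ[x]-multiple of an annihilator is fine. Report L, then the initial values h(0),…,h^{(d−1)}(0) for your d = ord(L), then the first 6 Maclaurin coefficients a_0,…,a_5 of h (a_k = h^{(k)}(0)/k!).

L = (15072 + 62976·x + 97024·x^2 + 65536·x^3 + 16384·x^4)·Dx + (1984 + 6080·x + 6144·x^2 + 2048·x^3)·Dx^2 + (1950 + 8000·x + 12192·x^2 + 8192·x^3 + 2048·x^4)·Dx^3 + (124 + 380·x + 384·x^2 + 128·x^3)·Dx^4 + (63 + 254·x + 383·x^2 + 256·x^3 + 64·x^4)·Dx^5  (order 5).
h: a_k = 0, 0, 1/2, -1/6, -23/12, 3/4, …
ICs: h(0) = 0, h′(0) = 0, h′′(0) = 1, h′′′(0) = -1, h′′′′(0) = -46.

f: a_k = 1, 0, -8, 0, 32/3, 0, …
g: a_k = 0, 1, -1/2, 1/3, -1/4, 1/5, …
Sym-product of L_f,L_g gives L₀ (≤ ord 4).
∫: right-multiply L₀ by Dx.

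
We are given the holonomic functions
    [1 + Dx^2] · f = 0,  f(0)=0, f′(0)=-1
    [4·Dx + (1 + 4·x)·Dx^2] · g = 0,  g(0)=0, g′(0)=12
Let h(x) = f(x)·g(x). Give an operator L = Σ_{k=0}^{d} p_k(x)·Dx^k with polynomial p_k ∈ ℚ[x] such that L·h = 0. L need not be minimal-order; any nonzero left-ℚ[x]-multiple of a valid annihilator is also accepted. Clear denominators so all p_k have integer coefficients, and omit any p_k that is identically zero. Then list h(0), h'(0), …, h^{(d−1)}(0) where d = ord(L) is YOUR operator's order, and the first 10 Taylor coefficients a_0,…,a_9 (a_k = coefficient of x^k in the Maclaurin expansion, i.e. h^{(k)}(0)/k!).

L = (-147 - 144·x - 224·x^2 + 256·x^3 + 256·x^4) + (-56 - 160·x + 384·x^2 + 512·x^3)·Dx + (-150 - 160·x - 192·x^2 + 512·x^3 + 512·x^4)·Dx^2 + (-56 - 160·x + 384·x^2 + 512·x^3)·Dx^3 + (-3 - 16·x + 32·x^2 + 256·x^3 + 256·x^4)·Dx^4  (order 4).
h: a_k = 0, 0, -12, 24, -62, 188, -3623/6, 10081/5, -581267/84, 1017923/42, …
ICs: h(0) = 0, h′(0) = 0, h′′(0) = -24, h′′′(0) = 144.

f: a_k = 0, -1, 0, 1/6, 0, -1/120, 0, 1/5040, 0, -1/362880, …
g: a_k = 0, 12, -24, 64, -192, 3072/5, -2048, 49152/7, -24576, 262144/3, …
L₀ := L_f ⊗_s L_g (sym. prod.), ord ≤ 4.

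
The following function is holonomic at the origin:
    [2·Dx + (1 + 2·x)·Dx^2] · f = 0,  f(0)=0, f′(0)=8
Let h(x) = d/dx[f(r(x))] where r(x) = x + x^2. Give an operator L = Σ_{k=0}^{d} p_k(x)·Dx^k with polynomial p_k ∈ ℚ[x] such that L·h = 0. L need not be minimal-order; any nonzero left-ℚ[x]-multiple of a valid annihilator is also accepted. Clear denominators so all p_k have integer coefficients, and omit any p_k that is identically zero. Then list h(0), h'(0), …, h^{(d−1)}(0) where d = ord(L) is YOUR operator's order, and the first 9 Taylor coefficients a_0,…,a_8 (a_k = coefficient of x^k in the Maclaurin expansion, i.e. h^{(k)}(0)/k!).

f: a_k = 0, 8, -8, 32/3, -16, 128/5, -128/3, 512/7, -128, …
Substitute x→r, Dx→(1/r')Dx; clear ⇒ L₀.
Derive L from L₀ (diff closure).
L = (4·x + 4·x^2) + (1 + 4·x + 6·x^2 + 4·x^3)·Dx  (order 1).
h: a_k = 8, 0, -16, 32, -32, 0, 64, -128, 128, …
ICs: h(0) = 8.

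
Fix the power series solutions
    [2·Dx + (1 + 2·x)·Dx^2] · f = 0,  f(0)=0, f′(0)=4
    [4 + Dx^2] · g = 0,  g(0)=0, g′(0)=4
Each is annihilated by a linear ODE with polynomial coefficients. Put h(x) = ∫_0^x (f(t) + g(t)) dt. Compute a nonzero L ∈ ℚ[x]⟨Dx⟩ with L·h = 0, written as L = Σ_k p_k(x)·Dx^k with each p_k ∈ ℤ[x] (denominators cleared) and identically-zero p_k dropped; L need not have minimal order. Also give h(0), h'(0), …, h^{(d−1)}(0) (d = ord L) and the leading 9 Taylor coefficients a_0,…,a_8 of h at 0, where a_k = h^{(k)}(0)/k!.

f: a_k = 0, 4, -4, 16/3, -8, 64/5, -64/3, 256/7, -64, …
g: a_k = 0, 4, 0, -8/3, 0, 8/15, 0, -16/315, 0, …
L₀ := lclm(L_f,L_g); ord L₀ ≤ 2+2.
Integrate: L := L₀·Dx.
L = (56 + 32·x + 32·x^2)·Dx^2 + (12 + 40·x + 48·x^2 + 32·x^3)·Dx^3 + (14 + 8·x + 8·x^2)·Dx^4 + (3 + 10·x + 12·x^2 + 8·x^3)·Dx^5  (order 5).
h: a_k = 0, 0, 4, -4/3, 2/3, -8/5, 20/9, -64/21, 1438/315, …
ICs: h(0) = 0, h′(0) = 0, h′′(0) = 8, h′′′(0) = -8, h′′′′(0) = 16.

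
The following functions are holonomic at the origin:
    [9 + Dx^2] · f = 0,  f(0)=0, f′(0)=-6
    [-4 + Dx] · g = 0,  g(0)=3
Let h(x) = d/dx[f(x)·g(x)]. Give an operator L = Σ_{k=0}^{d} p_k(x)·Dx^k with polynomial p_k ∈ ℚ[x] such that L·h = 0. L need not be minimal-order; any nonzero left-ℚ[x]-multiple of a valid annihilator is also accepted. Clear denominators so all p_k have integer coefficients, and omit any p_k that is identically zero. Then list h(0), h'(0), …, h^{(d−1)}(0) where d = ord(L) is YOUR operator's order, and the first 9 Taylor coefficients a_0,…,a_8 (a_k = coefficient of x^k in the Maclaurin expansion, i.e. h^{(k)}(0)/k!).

L = 25 - 8·Dx + Dx^2  (order 2).
h: a_k = -18, -144, -351, -336, 237/4, 2574/5, 25481/40, 2108/5, 307359/2240, …
ICs: h(0) = -18, h′(0) = -144.

f: a_k = 0, -6, 0, 9, 0, -81/20, 0, 243/280, 0, …
g: a_k = 3, 12, 24, 32, 32, 128/5, 256/15, 1024/105, 512/105, …
h₀=f·g: eliminate ⇒ L₀, order ≤ 2·1.
Differentiate: ansatz ord ≤ ord L₀ ⇒ L.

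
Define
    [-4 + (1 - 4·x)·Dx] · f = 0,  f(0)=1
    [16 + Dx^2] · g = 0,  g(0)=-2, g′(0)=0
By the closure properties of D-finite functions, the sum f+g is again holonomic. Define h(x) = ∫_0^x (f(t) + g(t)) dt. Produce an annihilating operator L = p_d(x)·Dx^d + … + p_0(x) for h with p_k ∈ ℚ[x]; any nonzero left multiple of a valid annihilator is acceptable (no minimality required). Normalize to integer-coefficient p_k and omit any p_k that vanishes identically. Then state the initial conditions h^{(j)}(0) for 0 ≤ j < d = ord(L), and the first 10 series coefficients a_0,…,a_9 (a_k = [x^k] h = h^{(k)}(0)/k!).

f: a_k = 1, 4, 16, 64, 256, 1024, 4096, 16384, 65536, 262144, …
g: a_k = -2, 0, 16, 0, -64/3, 0, 512/45, 0, -1024/315, 0, …
Sum ⇒ L₀ = lclm(L_f,L_g) in ℚ(x)⟨Dx⟩.
h=∫h₀ ⇒ L = L₀·Dx.
L = (448 - 512·x + 1024·x^2)·Dx + (-48 + 320·x - 768·x^2 + 1024·x^3)·Dx^2 + (28 - 32·x + 64·x^2)·Dx^3 + (-3 + 20·x - 48·x^2 + 64·x^3)·Dx^4  (order 4).
h: a_k = 0, -1, 2, 32/3, 16, 704/15, 512/3, 184832/315, 2048, 20642816/2835, …
ICs: h(0) = 0, h′(0) = -1, h′′(0) = 4, h′′′(0) = 64.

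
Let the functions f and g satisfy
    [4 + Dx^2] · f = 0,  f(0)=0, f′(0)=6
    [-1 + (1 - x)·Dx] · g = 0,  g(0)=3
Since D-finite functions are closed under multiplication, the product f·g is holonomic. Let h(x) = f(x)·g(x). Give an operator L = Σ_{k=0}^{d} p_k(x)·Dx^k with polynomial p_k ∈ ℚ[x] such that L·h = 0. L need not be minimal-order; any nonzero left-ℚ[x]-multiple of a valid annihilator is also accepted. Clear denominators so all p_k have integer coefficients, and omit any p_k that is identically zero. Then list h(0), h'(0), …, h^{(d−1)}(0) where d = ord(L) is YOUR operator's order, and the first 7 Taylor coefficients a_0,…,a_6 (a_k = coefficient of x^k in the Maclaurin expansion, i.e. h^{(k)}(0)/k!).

f: a_k = 0, 6, 0, -4, 0, 4/5, 0, …
g: a_k = 3, 3, 3, 3, 3, 3, 3, …
Sym-product of L_f,L_g gives L₀ (≤ ord 2).
L = (-4 + 4·x) + 2·Dx + (-1 + x)·Dx^2  (order 2).
h: a_k = 0, 18, 18, 6, 6, 42/5, 42/5, …
ICs: h(0) = 0, h′(0) = 18.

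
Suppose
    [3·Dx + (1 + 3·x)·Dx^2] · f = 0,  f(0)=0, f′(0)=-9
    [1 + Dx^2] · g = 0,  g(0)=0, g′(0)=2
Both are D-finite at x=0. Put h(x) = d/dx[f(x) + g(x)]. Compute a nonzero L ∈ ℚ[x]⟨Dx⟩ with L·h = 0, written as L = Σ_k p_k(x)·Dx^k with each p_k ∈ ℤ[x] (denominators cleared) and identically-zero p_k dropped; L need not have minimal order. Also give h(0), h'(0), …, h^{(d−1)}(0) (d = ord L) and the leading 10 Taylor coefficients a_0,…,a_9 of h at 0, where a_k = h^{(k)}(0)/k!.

f: a_k = 0, -9, 27/2, -27, 243/4, -729/5, 729/2, -6561/7, 19683/8, -6561, …
g: a_k = 0, 2, 0, -1/3, 0, 1/60, 0, -1/2520, 0, 1/181440, …
L₀ := lclm(L_f,L_g); ord L₀ ≤ 2+2.
h=h₀': d/dx-closure on L₀ ⇒ L.
L = (165 + 18·x + 27·x^2) + (19 + 63·x + 27·x^2 + 27·x^3)·Dx + (165 + 18·x + 27·x^2)·Dx^2 + (19 + 63·x + 27·x^2 + 27·x^3)·Dx^3  (order 3).
h: a_k = -7, 27, -82, 243, -8747/12, 2187, -2361961/360, 19683, -1190427839/20160, 177147, …
ICs: h(0) = -7, h′(0) = 27, h′′(0) = -164.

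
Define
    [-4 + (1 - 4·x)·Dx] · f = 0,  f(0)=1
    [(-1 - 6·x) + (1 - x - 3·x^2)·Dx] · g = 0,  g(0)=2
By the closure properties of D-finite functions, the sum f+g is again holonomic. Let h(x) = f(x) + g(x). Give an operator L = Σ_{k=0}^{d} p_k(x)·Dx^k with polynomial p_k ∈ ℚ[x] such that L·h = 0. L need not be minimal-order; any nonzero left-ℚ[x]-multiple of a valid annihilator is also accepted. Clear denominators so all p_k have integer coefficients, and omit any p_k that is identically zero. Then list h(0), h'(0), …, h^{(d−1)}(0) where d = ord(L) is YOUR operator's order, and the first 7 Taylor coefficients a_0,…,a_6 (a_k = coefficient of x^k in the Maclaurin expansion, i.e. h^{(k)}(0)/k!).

f: a_k = 1, 4, 16, 64, 256, 1024, 4096, …
g: a_k = 2, 2, 8, 14, 38, 80, 194, …
L₀ := lclm(L_f,L_g); ord L₀ ≤ 1+1.
L = (-72·x + 72·x^2 - 96·x^3) + (8 - 6·x - 66·x^2 + 112·x^3 - 192·x^4)·Dx + (-1 + 7·x - 15·x^2 + 10·x^3 + 20·x^4 - 48·x^5)·Dx^2  (order 2).
h: a_k = 3, 6, 24, 78, 294, 1104, 4290, …
ICs: h(0) = 3, h′(0) = 6.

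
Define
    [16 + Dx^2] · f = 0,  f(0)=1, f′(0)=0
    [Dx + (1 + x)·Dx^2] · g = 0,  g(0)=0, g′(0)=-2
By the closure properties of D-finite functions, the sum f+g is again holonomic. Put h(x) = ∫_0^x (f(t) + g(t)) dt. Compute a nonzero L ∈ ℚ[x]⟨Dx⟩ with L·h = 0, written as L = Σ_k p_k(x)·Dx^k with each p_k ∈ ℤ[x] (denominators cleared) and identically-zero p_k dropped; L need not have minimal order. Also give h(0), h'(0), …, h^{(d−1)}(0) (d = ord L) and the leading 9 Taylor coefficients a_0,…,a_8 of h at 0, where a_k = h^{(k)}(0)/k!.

f: a_k = 1, 0, -8, 0, 32/3, 0, -256/45, 0, 512/315, …
g: a_k = 0, -2, 1, -2/3, 1/2, -2/5, 1/3, -2/7, 1/4, …
h₀=f+g: left-lcm gives L₀, ord ≤ 4.
Integrate: L := L₀·Dx.
L = (176 + 256·x + 128·x^2)·Dx^2 + (144 + 400·x + 384·x^2 + 128·x^3)·Dx^3 + (11 + 16·x + 8·x^2)·Dx^4 + (9 + 25·x + 24·x^2 + 8·x^3)·Dx^5  (order 5).
h: a_k = 0, 1, -1, -7/3, -1/6, 67/30, -1/15, -241/315, -1/28, …
ICs: h(0) = 0, h′(0) = 1, h′′(0) = -2, h′′′(0) = -14, h′′′′(0) = -4.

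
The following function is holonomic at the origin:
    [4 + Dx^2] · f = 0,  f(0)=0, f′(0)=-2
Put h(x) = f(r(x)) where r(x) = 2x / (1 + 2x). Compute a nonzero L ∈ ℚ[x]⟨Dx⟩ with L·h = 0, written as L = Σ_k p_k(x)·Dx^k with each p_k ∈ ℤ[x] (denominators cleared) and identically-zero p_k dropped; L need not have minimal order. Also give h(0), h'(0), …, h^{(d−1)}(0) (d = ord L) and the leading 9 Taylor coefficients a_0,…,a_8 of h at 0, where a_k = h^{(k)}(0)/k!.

f: a_k = 0, -2, 0, 4/3, 0, -4/15, 0, 8/315, 0, …
L₀ from L_f via x↦r, Dx↦r'^{-1}Dx.
L = 16 + (4 + 24·x + 48·x^2 + 32·x^3)·Dx + (1 + 8·x + 24·x^2 + 32·x^3 + 16·x^4)·Dx^2  (order 2).
h: a_k = 0, -4, 8, -16/3, -32, 2752/15, -640, 565504/315, -194048/45, …
ICs: h(0) = 0, h′(0) = -4.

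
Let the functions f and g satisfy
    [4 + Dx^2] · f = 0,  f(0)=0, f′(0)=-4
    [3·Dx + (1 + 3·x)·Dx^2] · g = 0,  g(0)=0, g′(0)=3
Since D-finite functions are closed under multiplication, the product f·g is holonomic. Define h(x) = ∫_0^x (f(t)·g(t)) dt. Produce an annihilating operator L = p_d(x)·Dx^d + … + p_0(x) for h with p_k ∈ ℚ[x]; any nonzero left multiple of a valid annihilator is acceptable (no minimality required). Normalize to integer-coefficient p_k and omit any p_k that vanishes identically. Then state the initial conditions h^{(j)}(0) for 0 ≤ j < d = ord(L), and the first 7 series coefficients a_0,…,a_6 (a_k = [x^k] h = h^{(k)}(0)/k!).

f: a_k = 0, -4, 0, 8/3, 0, -8/15, 0, …
g: a_k = 0, 3, -9/2, 9, -81/4, 243/5, -243/2, …
h₀=f·g: eliminate ⇒ L₀, order ≤ 2·2.
h=∫₀ˣh₀: take L = L₀·Dx.
L = (-1112 - 1248·x + 7344·x^2 + 27648·x^3 + 20736·x^4)·Dx + (-48 + 2160·x + 10368·x^2 + 10368·x^3)·Dx^2 + (-250 + 240·x + 4968·x^2 + 13824·x^3 + 10368·x^4)·Dx^3 + (-12 + 540·x + 2592·x^2 + 2592·x^3)·Dx^4 + (7 + 138·x + 783·x^2 + 1728·x^3 + 1296·x^4)·Dx^5  (order 5).
h: a_k = 0, 0, 0, -4, 9/2, -28/5, 23/2, …
ICs: h(0) = 0, h′(0) = 0, h′′(0) = 0, h′′′(0) = -24, h′′′′(0) = 108.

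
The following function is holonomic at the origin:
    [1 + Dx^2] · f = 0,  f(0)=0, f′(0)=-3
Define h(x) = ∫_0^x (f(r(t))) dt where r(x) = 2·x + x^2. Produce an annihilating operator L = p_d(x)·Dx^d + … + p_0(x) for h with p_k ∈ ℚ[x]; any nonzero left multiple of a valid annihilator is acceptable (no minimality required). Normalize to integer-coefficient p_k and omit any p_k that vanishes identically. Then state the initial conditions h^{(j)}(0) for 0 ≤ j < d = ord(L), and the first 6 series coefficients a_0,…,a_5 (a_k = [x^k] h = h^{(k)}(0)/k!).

L = (4 + 12·x + 12·x^2 + 4·x^3)·Dx - Dx^2 + (1 + x)·Dx^3  (order 3).
h: a_k = 0, 0, -3, -1, 1, 6/5, …
ICs: h(0) = 0, h′(0) = 0, h′′(0) = -6.

f: a_k = 0, -3, 0, 1/2, 0, -1/40, …
f∘r: x↦r, Dx↦Dx/r' in L_f ⇒ L₀.
Integrate: L := L₀·Dx.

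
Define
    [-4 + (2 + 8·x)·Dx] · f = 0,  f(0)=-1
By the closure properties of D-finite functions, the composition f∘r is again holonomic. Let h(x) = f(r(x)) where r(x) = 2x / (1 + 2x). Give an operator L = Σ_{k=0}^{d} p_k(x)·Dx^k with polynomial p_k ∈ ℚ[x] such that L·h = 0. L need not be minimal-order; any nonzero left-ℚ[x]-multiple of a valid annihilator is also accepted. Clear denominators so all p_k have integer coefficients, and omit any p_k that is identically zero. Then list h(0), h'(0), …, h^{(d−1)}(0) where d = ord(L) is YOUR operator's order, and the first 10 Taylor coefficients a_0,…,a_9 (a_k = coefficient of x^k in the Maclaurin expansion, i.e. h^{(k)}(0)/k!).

f: a_k = -1, -2, 2, -4, 10, -28, 84, -264, 858, -2860, …
Substitute x→r, Dx→(1/r')Dx; clear ⇒ L₀.
L = -4 + (1 + 12·x + 20·x^2)·Dx  (order 1).
h: a_k = -1, -4, 16, -80, 480, -3264, 24064, -187136, 1510400, -12528640, …
ICs: h(0) = -1.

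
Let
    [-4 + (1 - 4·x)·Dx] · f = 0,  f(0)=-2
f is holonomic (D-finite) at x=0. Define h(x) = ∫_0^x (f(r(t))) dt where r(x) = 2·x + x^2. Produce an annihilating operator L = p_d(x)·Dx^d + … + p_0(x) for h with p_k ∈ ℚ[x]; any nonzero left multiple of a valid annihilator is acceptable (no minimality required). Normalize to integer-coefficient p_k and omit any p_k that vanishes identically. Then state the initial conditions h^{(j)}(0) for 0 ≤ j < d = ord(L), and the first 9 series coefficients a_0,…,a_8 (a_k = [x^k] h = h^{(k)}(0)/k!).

L = (8 + 8·x)·Dx + (-1 + 8·x + 4·x^2)·Dx^2  (order 2).
h: a_k = 0, -2, -8, -136/3, -288, -1952, -41344/3, -700544/7, -741888, …
ICs: h(0) = 0, h′(0) = -2.

f: a_k = -2, -8, -32, -128, -512, -2048, -8192, -32768, -131072, …
L₀ from L_f via x↦r, Dx↦r'^{-1}Dx.
h=∫h₀ ⇒ L = L₀·Dx.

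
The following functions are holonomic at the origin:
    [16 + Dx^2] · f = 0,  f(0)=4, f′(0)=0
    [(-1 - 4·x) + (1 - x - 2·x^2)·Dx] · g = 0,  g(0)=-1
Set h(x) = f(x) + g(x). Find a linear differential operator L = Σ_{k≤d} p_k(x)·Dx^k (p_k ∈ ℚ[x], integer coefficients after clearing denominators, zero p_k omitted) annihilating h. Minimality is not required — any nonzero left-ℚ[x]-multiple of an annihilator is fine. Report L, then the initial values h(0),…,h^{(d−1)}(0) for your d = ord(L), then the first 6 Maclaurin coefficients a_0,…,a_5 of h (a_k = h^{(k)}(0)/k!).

L = (-368 - 1408·x + 256·x^2 - 512·x^3 - 2560·x^4 - 2048·x^5) + (176 - 336·x - 384·x^2 + 1024·x^3 + 384·x^4 - 1536·x^5 - 1024·x^6)·Dx + (-23 - 88·x + 16·x^2 - 32·x^3 - 160·x^4 - 128·x^5)·Dx^2 + (11 - 21·x - 24·x^2 + 64·x^3 + 24·x^4 - 96·x^5 - 64·x^6)·Dx^3  (order 3).
h: a_k = 3, -1, -35, -5, 95/3, -21, …
ICs: h(0) = 3, h′(0) = -1, h′′(0) = -70.

f: a_k = 4, 0, -32, 0, 128/3, 0, …
g: a_k = -1, -1, -3, -5, -11, -21, …
Sum ⇒ L₀ = lclm(L_f,L_g) in ℚ(x)⟨Dx⟩.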